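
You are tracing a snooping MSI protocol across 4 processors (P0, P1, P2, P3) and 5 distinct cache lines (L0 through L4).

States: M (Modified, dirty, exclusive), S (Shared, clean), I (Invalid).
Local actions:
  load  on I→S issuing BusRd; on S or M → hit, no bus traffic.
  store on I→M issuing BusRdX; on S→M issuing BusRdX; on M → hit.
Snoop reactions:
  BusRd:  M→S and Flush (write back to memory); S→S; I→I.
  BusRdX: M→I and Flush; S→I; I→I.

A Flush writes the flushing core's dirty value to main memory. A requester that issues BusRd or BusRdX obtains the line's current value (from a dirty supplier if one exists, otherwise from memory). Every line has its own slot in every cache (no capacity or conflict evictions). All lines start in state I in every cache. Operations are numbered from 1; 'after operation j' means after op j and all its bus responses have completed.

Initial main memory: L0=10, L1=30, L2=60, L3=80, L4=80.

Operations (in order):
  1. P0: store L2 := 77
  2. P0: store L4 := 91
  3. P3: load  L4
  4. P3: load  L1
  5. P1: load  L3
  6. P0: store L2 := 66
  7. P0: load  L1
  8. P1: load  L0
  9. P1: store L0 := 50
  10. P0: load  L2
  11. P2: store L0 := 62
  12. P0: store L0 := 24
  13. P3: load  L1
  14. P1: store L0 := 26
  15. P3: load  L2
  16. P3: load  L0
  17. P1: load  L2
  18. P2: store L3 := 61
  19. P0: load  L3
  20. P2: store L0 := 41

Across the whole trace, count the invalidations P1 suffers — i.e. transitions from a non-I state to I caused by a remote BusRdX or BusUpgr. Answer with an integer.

[1] P0: store L2 := 77 | P0:M(77), P1:I, P2:I, P3:I | bus: BusRdX
[2] P0: store L4 := 91 | P0:M(91), P1:I, P2:I, P3:I | bus: BusRdX
[3] P3: load  L4 | P0:S(91), P1:I, P2:I, P3:S(91) | bus: BusRd,Flush
[4] P3: load  L1 | P0:I, P1:I, P2:I, P3:S(30) | bus: BusRd
[5] P1: load  L3 | P0:I, P1:S(80), P2:I, P3:I | bus: BusRd
[6] P0: store L2 := 66 | P0:M(66), P1:I, P2:I, P3:I | bus: none
[7] P0: load  L1 | P0:S(30), P1:I, P2:I, P3:S(30) | bus: BusRd
[8] P1: load  L0 | P0:I, P1:S(10), P2:I, P3:I | bus: BusRd
[9] P1: store L0 := 50 | P0:I, P1:M(50), P2:I, P3:I | bus: BusRdX
[10] P0: load  L2 | P0:M(66), P1:I, P2:I, P3:I | bus: none
[11] P2: store L0 := 62 | P0:I, P1:I, P2:M(62), P3:I | bus: BusRdX,Flush
[12] P0: store L0 := 24 | P0:M(24), P1:I, P2:I, P3:I | bus: BusRdX,Flush
[13] P3: load  L1 | P0:S(30), P1:I, P2:I, P3:S(30) | bus: none
[14] P1: store L0 := 26 | P0:I, P1:M(26), P2:I, P3:I | bus: BusRdX,Flush
[15] P3: load  L2 | P0:S(66), P1:I, P2:I, P3:S(66) | bus: BusRd,Flush
[16] P3: load  L0 | P0:I, P1:S(26), P2:I, P3:S(26) | bus: BusRd,Flush
[17] P1: load  L2 | P0:S(66), P1:S(66), P2:I, P3:S(66) | bus: BusRd
[18] P2: store L3 := 61 | P0:I, P1:I, P2:M(61), P3:I | bus: BusRdX
[19] P0: load  L3 | P0:S(61), P1:I, P2:S(61), P3:I | bus: BusRd,Flush
[20] P2: store L0 := 41 | P0:I, P1:I, P2:M(41), P3:I | bus: BusRdX

invalidations = 3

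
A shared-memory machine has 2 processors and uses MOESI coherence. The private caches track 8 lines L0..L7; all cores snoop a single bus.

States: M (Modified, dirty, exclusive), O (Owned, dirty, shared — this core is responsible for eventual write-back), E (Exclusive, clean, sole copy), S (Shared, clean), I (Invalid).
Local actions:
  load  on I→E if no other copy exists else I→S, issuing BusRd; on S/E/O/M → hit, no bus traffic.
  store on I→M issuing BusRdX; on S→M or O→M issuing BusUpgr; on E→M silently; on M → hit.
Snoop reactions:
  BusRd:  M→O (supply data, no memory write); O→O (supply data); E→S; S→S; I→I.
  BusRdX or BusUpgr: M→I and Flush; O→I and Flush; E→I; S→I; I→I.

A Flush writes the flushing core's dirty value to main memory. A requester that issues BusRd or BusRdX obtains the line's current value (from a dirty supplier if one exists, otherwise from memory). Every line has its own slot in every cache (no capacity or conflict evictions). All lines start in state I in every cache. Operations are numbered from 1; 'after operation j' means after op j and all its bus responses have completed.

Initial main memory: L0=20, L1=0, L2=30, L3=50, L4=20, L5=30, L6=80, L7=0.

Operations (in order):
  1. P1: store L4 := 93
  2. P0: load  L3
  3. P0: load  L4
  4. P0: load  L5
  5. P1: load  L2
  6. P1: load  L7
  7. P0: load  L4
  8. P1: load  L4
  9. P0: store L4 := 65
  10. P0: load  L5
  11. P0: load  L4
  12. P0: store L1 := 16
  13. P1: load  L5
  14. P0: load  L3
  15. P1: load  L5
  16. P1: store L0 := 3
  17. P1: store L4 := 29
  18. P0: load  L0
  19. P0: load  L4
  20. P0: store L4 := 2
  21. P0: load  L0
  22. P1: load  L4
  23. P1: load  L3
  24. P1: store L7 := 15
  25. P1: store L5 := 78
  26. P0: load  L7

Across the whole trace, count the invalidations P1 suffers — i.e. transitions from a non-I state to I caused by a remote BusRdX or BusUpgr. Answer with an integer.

invalidations = 2

1. P1: store L4 := 93  bus=[BusRdX]  L4: P0=I P1=M  mem[L4]=20
2. P0: load  L3  bus=[BusRd]  L3: P0=E P1=I  mem[L3]=50
3. P0: load  L4  bus=[BusRd]  L4: P0=S P1=O  mem[L4]=20
4. P0: load  L5  bus=[BusRd]  L5: P0=E P1=I  mem[L5]=30
5. P1: load  L2  bus=[BusRd]  L2: P0=I P1=E  mem[L2]=30
6. P1: load  L7  bus=[BusRd]  L7: P0=I P1=E  mem[L7]=0
7. P0: load  L4  bus=[-]  L4: P0=S P1=O  mem[L4]=20
8. P1: load  L4  bus=[-]  L4: P0=S P1=O  mem[L4]=20
9. P0: store L4 := 65  bus=[BusUpgr,Flush]  L4: P0=M P1=I  mem[L4]=93
10. P0: load  L5  bus=[-]  L5: P0=E P1=I  mem[L5]=30
11. P0: load  L4  bus=[-]  L4: P0=M P1=I  mem[L4]=93
12. P0: store L1 := 16  bus=[BusRdX]  L1: P0=M P1=I  mem[L1]=0
13. P1: load  L5  bus=[BusRd]  L5: P0=S P1=S  mem[L5]=30
14. P0: load  L3  bus=[-]  L3: P0=E P1=I  mem[L3]=50
15. P1: load  L5  bus=[-]  L5: P0=S P1=S  mem[L5]=30
16. P1: store L0 := 3  bus=[BusRdX]  L0: P0=I P1=M  mem[L0]=20
17. P1: store L4 := 29  bus=[BusRdX,Flush]  L4: P0=I P1=M  mem[L4]=65
18. P0: load  L0  bus=[BusRd]  L0: P0=S P1=O  mem[L0]=20
19. P0: load  L4  bus=[BusRd]  L4: P0=S P1=O  mem[L4]=65
20. P0: store L4 := 2  bus=[BusUpgr,Flush]  L4: P0=M P1=I  mem[L4]=29
21. P0: load  L0  bus=[-]  L0: P0=S P1=O  mem[L0]=20
22. P1: load  L4  bus=[BusRd]  L4: P0=O P1=S  mem[L4]=29
23. P1: load  L3  bus=[BusRd]  L3: P0=S P1=S  mem[L3]=50
24. P1: store L7 := 15  bus=[-]  L7: P0=I P1=M  mem[L7]=0
25. P1: store L5 := 78  bus=[BusUpgr]  L5: P0=I P1=M  mem[L5]=30
26. P0: load  L7  bus=[BusRd]  L7: P0=S P1=O  mem[L7]=0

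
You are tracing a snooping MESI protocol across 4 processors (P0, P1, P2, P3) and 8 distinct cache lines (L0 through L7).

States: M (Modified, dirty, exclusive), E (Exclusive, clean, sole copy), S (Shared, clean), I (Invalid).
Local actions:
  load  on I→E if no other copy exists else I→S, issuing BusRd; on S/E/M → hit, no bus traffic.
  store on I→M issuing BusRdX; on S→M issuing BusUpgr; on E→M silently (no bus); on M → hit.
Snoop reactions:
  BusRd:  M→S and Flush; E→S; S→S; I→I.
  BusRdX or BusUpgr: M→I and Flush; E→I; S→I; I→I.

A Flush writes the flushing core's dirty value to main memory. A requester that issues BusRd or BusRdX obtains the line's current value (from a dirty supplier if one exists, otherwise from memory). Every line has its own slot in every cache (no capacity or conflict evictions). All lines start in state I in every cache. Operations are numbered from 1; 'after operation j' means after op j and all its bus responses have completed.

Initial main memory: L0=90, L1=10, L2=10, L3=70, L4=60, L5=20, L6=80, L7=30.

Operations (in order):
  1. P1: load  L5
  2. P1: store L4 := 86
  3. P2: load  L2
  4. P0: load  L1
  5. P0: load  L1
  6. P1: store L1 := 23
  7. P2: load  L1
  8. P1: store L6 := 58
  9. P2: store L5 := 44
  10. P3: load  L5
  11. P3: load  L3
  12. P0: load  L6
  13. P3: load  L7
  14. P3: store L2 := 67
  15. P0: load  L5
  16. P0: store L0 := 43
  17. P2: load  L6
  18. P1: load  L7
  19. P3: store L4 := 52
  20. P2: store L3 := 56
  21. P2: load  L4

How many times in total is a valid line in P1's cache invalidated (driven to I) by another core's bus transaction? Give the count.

invalidations = 2

[1] P1: load  L5 | P0:I, P1:E(20), P2:I, P3:I | bus: BusRd
[2] P1: store L4 := 86 | P0:I, P1:M(86), P2:I, P3:I | bus: BusRdX
[3] P2: load  L2 | P0:I, P1:I, P2:E(10), P3:I | bus: BusRd
[4] P0: load  L1 | P0:E(10), P1:I, P2:I, P3:I | bus: BusRd
[5] P0: load  L1 | P0:E(10), P1:I, P2:I, P3:I | bus: none
[6] P1: store L1 := 23 | P0:I, P1:M(23), P2:I, P3:I | bus: BusRdX
[7] P2: load  L1 | P0:I, P1:S(23), P2:S(23), P3:I | bus: BusRd,Flush
[8] P1: store L6 := 58 | P0:I, P1:M(58), P2:I, P3:I | bus: BusRdX
[9] P2: store L5 := 44 | P0:I, P1:I, P2:M(44), P3:I | bus: BusRdX
[10] P3: load  L5 | P0:I, P1:I, P2:S(44), P3:S(44) | bus: BusRd,Flush
[11] P3: load  L3 | P0:I, P1:I, P2:I, P3:E(70) | bus: BusRd
[12] P0: load  L6 | P0:S(58), P1:S(58), P2:I, P3:I | bus: BusRd,Flush
[13] P3: load  L7 | P0:I, P1:I, P2:I, P3:E(30) | bus: BusRd
[14] P3: store L2 := 67 | P0:I, P1:I, P2:I, P3:M(67) | bus: BusRdX
[15] P0: load  L5 | P0:S(44), P1:I, P2:S(44), P3:S(44) | bus: BusRd
[16] P0: store L0 := 43 | P0:M(43), P1:I, P2:I, P3:I | bus: BusRdX
[17] P2: load  L6 | P0:S(58), P1:S(58), P2:S(58), P3:I | bus: BusRd
[18] P1: load  L7 | P0:I, P1:S(30), P2:I, P3:S(30) | bus: BusRd
[19] P3: store L4 := 52 | P0:I, P1:I, P2:I, P3:M(52) | bus: BusRdX,Flush
[20] P2: store L3 := 56 | P0:I, P1:I, P2:M(56), P3:I | bus: BusRdX
[21] P2: load  L4 | P0:I, P1:I, P2:S(52), P3:S(52) | bus: BusRd,Flush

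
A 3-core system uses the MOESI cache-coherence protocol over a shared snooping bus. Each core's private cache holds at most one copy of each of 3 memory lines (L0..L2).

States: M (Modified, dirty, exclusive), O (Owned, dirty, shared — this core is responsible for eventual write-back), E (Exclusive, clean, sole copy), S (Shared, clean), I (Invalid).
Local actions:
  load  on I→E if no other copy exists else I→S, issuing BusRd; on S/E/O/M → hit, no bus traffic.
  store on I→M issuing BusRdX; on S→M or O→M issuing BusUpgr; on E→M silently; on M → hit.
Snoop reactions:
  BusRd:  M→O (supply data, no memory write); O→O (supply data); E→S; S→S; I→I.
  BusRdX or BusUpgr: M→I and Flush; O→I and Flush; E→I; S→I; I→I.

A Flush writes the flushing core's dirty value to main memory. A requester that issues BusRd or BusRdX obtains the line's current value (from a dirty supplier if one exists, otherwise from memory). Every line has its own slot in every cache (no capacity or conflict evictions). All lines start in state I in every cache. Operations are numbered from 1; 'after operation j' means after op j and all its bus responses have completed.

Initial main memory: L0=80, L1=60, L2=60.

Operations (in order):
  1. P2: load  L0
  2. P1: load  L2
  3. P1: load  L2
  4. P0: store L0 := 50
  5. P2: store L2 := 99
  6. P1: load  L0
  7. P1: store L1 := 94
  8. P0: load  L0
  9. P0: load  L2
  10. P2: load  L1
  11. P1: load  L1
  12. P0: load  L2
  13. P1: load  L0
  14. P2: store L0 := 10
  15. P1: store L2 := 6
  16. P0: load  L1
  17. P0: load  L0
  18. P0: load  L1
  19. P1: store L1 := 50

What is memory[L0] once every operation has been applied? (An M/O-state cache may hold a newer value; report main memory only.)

memory[L0] = 50

  op1 P2: load  L0 → I/I/E on L0; bus BusRd; mem=80
  op2 P1: load  L2 → I/E/I on L2; bus BusRd; mem=60
  op3 P1: load  L2 → I/E/I on L2; bus (none); mem=60
  op4 P0: store L0 := 50 → M/I/I on L0; bus BusRdX; mem=80
  op5 P2: store L2 := 99 → I/I/M on L2; bus BusRdX; mem=60
  op6 P1: load  L0 → O/S/I on L0; bus BusRd; mem=80
  op7 P1: store L1 := 94 → I/M/I on L1; bus BusRdX; mem=60
  op8 P0: load  L0 → O/S/I on L0; bus (none); mem=80
  op9 P0: load  L2 → S/I/O on L2; bus BusRd; mem=60
  op10 P2: load  L1 → I/O/S on L1; bus BusRd; mem=60
  op11 P1: load  L1 → I/O/S on L1; bus (none); mem=60
  op12 P0: load  L2 → S/I/O on L2; bus (none); mem=60
  op13 P1: load  L0 → O/S/I on L0; bus (none); mem=80
  op14 P2: store L0 := 10 → I/I/M on L0; bus BusRdX Flush; mem=50
  op15 P1: store L2 := 6 → I/M/I on L2; bus BusRdX Flush; mem=99
  op16 P0: load  L1 → S/O/S on L1; bus BusRd; mem=60
  op17 P0: load  L0 → S/I/O on L0; bus BusRd; mem=50
  op18 P0: load  L1 → S/O/S on L1; bus (none); mem=60
  op19 P1: store L1 := 50 → I/M/I on L1; bus BusUpgr; mem=60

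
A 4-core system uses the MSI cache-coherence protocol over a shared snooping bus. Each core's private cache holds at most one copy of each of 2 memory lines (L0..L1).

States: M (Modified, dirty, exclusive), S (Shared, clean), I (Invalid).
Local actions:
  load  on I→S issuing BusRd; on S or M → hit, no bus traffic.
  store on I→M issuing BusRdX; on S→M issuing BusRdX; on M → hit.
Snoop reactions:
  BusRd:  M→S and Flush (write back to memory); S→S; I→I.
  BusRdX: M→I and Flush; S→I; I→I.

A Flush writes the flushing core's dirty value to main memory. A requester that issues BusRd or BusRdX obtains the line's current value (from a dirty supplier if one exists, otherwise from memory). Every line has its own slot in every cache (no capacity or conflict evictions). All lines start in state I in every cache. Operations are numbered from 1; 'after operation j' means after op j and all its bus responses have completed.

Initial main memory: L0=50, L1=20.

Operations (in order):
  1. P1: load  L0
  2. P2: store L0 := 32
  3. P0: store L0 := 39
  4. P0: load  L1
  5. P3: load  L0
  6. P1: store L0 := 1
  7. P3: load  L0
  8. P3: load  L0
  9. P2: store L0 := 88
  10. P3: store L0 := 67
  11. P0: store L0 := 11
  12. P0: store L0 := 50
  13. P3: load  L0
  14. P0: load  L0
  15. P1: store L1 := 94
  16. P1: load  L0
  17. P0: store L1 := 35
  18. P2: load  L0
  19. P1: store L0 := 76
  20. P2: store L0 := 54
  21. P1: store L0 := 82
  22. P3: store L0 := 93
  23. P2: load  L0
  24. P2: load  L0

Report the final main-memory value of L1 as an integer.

  op1 P1: load  L0 → I/S/I/I on L0; bus BusRd; mem=50
  op2 P2: store L0 := 32 → I/I/M/I on L0; bus BusRdX; mem=50
  op3 P0: store L0 := 39 → M/I/I/I on L0; bus BusRdX Flush; mem=32
  op4 P0: load  L1 → S/I/I/I on L1; bus BusRd; mem=20
  op5 P3: load  L0 → S/I/I/S on L0; bus BusRd Flush; mem=39
  op6 P1: store L0 := 1 → I/M/I/I on L0; bus BusRdX; mem=39
  op7 P3: load  L0 → I/S/I/S on L0; bus BusRd Flush; mem=1
  op8 P3: load  L0 → I/S/I/S on L0; bus (none); mem=1
  op9 P2: store L0 := 88 → I/I/M/I on L0; bus BusRdX; mem=1
  op10 P3: store L0 := 67 → I/I/I/M on L0; bus BusRdX Flush; mem=88
  op11 P0: store L0 := 11 → M/I/I/I on L0; bus BusRdX Flush; mem=67
  op12 P0: store L0 := 50 → M/I/I/I on L0; bus (none); mem=67
  op13 P3: load  L0 → S/I/I/S on L0; bus BusRd Flush; mem=50
  op14 P0: load  L0 → S/I/I/S on L0; bus (none); mem=50
  op15 P1: store L1 := 94 → I/M/I/I on L1; bus BusRdX; mem=20
  op16 P1: load  L0 → S/S/I/S on L0; bus BusRd; mem=50
  op17 P0: store L1 := 35 → M/I/I/I on L1; bus BusRdX Flush; mem=94
  op18 P2: load  L0 → S/S/S/S on L0; bus BusRd; mem=50
  op19 P1: store L0 := 76 → I/M/I/I on L0; bus BusRdX; mem=50
  op20 P2: store L0 := 54 → I/I/M/I on L0; bus BusRdX Flush; mem=76
  op21 P1: store L0 := 82 → I/M/I/I on L0; bus BusRdX Flush; mem=54
  op22 P3: store L0 := 93 → I/I/I/M on L0; bus BusRdX Flush; mem=82
  op23 P2: load  L0 → I/I/S/S on L0; bus BusRd Flush; mem=93
  op24 P2: load  L0 → I/I/S/S on L0; bus (none); mem=93

memory[L1] = 94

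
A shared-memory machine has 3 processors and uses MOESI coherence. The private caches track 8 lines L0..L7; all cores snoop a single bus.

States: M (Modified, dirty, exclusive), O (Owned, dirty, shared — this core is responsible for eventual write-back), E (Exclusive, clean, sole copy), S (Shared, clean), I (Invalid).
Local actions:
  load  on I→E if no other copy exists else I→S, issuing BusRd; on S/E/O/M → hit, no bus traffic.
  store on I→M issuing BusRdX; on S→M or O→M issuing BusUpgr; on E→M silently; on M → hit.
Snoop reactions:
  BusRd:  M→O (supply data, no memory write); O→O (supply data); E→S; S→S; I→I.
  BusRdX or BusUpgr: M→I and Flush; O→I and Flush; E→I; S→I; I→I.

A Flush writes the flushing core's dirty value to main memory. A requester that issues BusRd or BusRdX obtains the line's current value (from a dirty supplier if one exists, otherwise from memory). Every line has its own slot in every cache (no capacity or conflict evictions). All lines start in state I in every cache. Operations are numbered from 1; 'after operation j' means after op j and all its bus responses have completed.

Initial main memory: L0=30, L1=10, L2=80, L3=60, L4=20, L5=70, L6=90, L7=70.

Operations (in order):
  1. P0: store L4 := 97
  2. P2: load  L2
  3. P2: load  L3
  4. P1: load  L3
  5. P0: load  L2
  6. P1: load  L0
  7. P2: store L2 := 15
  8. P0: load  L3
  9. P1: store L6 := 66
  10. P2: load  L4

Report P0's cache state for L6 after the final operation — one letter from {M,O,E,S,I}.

state = I

step 1: P0: store L4 := 97  ⟶  MII  (L4)  txn=BusRdX  M[L4]=20
step 2: P2: load  L2  ⟶  IIE  (L2)  txn=BusRd  M[L2]=80
step 3: P2: load  L3  ⟶  IIE  (L3)  txn=BusRd  M[L3]=60
step 4: P1: load  L3  ⟶  ISS  (L3)  txn=BusRd  M[L3]=60
step 5: P0: load  L2  ⟶  SIS  (L2)  txn=BusRd  M[L2]=80
step 6: P1: load  L0  ⟶  IEI  (L0)  txn=BusRd  M[L0]=30
step 7: P2: store L2 := 15  ⟶  IIM  (L2)  txn=BusUpgr  M[L2]=80
step 8: P0: load  L3  ⟶  SSS  (L3)  txn=BusRd  M[L3]=60
step 9: P1: store L6 := 66  ⟶  IMI  (L6)  txn=BusRdX  M[L6]=90
step 10: P2: load  L4  ⟶  OIS  (L4)  txn=BusRd  M[L4]=20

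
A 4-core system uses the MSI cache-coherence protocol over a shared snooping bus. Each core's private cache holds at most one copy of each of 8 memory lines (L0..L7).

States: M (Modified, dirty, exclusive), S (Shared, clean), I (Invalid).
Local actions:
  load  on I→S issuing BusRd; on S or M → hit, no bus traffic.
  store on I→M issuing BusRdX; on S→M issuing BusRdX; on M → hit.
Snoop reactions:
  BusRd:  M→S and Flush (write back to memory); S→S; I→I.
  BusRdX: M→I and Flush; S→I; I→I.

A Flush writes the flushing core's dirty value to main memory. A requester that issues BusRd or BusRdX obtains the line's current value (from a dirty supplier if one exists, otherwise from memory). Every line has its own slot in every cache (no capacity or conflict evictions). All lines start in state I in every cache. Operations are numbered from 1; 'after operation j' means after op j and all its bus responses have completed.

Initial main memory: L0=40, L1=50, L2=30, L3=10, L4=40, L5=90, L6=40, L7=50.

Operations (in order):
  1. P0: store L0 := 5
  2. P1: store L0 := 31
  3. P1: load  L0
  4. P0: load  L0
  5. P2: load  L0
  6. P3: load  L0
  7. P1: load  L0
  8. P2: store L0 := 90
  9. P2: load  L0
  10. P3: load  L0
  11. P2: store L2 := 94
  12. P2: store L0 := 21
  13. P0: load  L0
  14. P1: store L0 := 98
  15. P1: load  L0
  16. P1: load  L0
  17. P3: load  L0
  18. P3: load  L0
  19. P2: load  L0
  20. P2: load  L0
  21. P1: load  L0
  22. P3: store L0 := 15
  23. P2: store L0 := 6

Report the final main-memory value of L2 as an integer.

  op1 P0: store L0 := 5 → M/I/I/I on L0; bus BusRdX; mem=40
  op2 P1: store L0 := 31 → I/M/I/I on L0; bus BusRdX Flush; mem=5
  op3 P1: load  L0 → I/M/I/I on L0; bus (none); mem=5
  op4 P0: load  L0 → S/S/I/I on L0; bus BusRd Flush; mem=31
  op5 P2: load  L0 → S/S/S/I on L0; bus BusRd; mem=31
  op6 P3: load  L0 → S/S/S/S on L0; bus BusRd; mem=31
  op7 P1: load  L0 → S/S/S/S on L0; bus (none); mem=31
  op8 P2: store L0 := 90 → I/I/M/I on L0; bus BusRdX; mem=31
  op9 P2: load  L0 → I/I/M/I on L0; bus (none); mem=31
  op10 P3: load  L0 → I/I/S/S on L0; bus BusRd Flush; mem=90
  op11 P2: store L2 := 94 → I/I/M/I on L2; bus BusRdX; mem=30
  op12 P2: store L0 := 21 → I/I/M/I on L0; bus BusRdX; mem=90
  op13 P0: load  L0 → S/I/S/I on L0; bus BusRd Flush; mem=21
  op14 P1: store L0 := 98 → I/M/I/I on L0; bus BusRdX; mem=21
  op15 P1: load  L0 → I/M/I/I on L0; bus (none); mem=21
  op16 P1: load  L0 → I/M/I/I on L0; bus (none); mem=21
  op17 P3: load  L0 → I/S/I/S on L0; bus BusRd Flush; mem=98
  op18 P3: load  L0 → I/S/I/S on L0; bus (none); mem=98
  op19 P2: load  L0 → I/S/S/S on L0; bus BusRd; mem=98
  op20 P2: load  L0 → I/S/S/S on L0; bus (none); mem=98
  op21 P1: load  L0 → I/S/S/S on L0; bus (none); mem=98
  op22 P3: store L0 := 15 → I/I/I/M on L0; bus BusRdX; mem=98
  op23 P2: store L0 := 6 → I/I/M/I on L0; bus BusRdX Flush; mem=15

memory[L2] = 30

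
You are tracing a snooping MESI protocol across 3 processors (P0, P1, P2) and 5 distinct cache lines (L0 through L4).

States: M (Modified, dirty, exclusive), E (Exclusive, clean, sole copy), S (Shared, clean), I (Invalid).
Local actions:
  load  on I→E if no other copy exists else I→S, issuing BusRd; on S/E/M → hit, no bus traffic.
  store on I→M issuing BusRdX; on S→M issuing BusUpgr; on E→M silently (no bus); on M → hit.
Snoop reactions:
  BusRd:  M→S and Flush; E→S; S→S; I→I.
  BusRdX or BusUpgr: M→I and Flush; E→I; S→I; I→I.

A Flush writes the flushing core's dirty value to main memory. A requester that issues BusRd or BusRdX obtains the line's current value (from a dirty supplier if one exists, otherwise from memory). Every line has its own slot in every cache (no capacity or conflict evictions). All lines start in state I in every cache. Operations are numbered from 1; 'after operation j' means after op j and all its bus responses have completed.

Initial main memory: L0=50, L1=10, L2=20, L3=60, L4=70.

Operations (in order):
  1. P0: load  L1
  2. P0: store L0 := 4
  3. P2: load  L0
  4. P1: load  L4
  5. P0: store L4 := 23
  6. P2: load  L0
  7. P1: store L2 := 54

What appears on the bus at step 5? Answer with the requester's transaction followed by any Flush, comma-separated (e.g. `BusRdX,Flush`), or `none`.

bus = BusRdX

  op1 P0: load  L1 → E/I/I on L1; bus BusRd; mem=10
  op2 P0: store L0 := 4 → M/I/I on L0; bus BusRdX; mem=50
  op3 P2: load  L0 → S/I/S on L0; bus BusRd Flush; mem=4
  op4 P1: load  L4 → I/E/I on L4; bus BusRd; mem=70
  op5 P0: store L4 := 23 → M/I/I on L4; bus BusRdX; mem=70
  op6 P2: load  L0 → S/I/S on L0; bus (none); mem=4
  op7 P1: store L2 := 54 → I/M/I on L2; bus BusRdX; mem=20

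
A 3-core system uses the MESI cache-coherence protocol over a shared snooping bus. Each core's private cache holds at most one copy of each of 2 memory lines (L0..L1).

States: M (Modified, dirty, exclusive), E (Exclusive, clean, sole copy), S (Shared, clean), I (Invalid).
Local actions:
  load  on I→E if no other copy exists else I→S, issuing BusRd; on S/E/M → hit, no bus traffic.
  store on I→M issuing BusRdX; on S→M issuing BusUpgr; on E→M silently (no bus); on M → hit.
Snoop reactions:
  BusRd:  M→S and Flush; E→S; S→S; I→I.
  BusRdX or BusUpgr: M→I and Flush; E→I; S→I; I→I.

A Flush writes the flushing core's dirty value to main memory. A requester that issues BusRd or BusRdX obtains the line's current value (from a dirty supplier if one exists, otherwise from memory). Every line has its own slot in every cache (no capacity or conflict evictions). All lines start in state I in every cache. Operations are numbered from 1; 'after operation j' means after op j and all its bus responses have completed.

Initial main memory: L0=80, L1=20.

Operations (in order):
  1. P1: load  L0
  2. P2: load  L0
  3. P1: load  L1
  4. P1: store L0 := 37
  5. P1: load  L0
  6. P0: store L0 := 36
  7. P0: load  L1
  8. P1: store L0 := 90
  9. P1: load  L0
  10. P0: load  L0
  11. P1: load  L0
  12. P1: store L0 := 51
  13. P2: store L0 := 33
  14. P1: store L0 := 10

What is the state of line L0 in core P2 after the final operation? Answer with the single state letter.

state = I

  op1 P1: load  L0 → I/E/I on L0; bus BusRd; mem=80
  op2 P2: load  L0 → I/S/S on L0; bus BusRd; mem=80
  op3 P1: load  L1 → I/E/I on L1; bus BusRd; mem=20
  op4 P1: store L0 := 37 → I/M/I on L0; bus BusUpgr; mem=80
  op5 P1: load  L0 → I/M/I on L0; bus (none); mem=80
  op6 P0: store L0 := 36 → M/I/I on L0; bus BusRdX Flush; mem=37
  op7 P0: load  L1 → S/S/I on L1; bus BusRd; mem=20
  op8 P1: store L0 := 90 → I/M/I on L0; bus BusRdX Flush; mem=36
  op9 P1: load  L0 → I/M/I on L0; bus (none); mem=36
  op10 P0: load  L0 → S/S/I on L0; bus BusRd Flush; mem=90
  op11 P1: load  L0 → S/S/I on L0; bus (none); mem=90
  op12 P1: store L0 := 51 → I/M/I on L0; bus BusUpgr; mem=90
  op13 P2: store L0 := 33 → I/I/M on L0; bus BusRdX Flush; mem=51
  op14 P1: store L0 := 10 → I/M/I on L0; bus BusRdX Flush; mem=33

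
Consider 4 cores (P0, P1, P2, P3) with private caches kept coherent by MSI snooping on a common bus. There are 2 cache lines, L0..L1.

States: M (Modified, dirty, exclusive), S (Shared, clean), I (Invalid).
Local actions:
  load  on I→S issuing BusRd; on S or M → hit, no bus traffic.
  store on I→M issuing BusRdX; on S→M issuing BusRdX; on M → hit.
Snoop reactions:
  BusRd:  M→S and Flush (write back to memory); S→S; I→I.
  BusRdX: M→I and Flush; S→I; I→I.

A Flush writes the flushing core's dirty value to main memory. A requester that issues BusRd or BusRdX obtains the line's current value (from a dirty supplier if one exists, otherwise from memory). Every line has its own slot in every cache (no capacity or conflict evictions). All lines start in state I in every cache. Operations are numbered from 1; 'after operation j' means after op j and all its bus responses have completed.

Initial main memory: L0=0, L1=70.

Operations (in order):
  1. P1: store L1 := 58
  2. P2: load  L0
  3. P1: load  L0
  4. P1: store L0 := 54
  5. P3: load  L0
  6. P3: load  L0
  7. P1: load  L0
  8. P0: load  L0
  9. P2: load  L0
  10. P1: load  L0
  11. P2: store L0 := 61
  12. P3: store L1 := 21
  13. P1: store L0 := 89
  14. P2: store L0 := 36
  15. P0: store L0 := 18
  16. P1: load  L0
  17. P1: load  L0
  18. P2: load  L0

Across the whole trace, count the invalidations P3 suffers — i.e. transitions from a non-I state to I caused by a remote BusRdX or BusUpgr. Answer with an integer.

  op1 P1: store L1 := 58 → I/M/I/I on L1; bus BusRdX; mem=70
  op2 P2: load  L0 → I/I/S/I on L0; bus BusRd; mem=0
  op3 P1: load  L0 → I/S/S/I on L0; bus BusRd; mem=0
  op4 P1: store L0 := 54 → I/M/I/I on L0; bus BusRdX; mem=0
  op5 P3: load  L0 → I/S/I/S on L0; bus BusRd Flush; mem=54
  op6 P3: load  L0 → I/S/I/S on L0; bus (none); mem=54
  op7 P1: load  L0 → I/S/I/S on L0; bus (none); mem=54
  op8 P0: load  L0 → S/S/I/S on L0; bus BusRd; mem=54
  op9 P2: load  L0 → S/S/S/S on L0; bus BusRd; mem=54
  op10 P1: load  L0 → S/S/S/S on L0; bus (none); mem=54
  op11 P2: store L0 := 61 → I/I/M/I on L0; bus BusRdX; mem=54
  op12 P3: store L1 := 21 → I/I/I/M on L1; bus BusRdX Flush; mem=58
  op13 P1: store L0 := 89 → I/M/I/I on L0; bus BusRdX Flush; mem=61
  op14 P2: store L0 := 36 → I/I/M/I on L0; bus BusRdX Flush; mem=89
  op15 P0: store L0 := 18 → M/I/I/I on L0; bus BusRdX Flush; mem=36
  op16 P1: load  L0 → S/S/I/I on L0; bus BusRd Flush; mem=18
  op17 P1: load  L0 → S/S/I/I on L0; bus (none); mem=18
  op18 P2: load  L0 → S/S/S/I on L0; bus BusRd; mem=18

invalidations = 1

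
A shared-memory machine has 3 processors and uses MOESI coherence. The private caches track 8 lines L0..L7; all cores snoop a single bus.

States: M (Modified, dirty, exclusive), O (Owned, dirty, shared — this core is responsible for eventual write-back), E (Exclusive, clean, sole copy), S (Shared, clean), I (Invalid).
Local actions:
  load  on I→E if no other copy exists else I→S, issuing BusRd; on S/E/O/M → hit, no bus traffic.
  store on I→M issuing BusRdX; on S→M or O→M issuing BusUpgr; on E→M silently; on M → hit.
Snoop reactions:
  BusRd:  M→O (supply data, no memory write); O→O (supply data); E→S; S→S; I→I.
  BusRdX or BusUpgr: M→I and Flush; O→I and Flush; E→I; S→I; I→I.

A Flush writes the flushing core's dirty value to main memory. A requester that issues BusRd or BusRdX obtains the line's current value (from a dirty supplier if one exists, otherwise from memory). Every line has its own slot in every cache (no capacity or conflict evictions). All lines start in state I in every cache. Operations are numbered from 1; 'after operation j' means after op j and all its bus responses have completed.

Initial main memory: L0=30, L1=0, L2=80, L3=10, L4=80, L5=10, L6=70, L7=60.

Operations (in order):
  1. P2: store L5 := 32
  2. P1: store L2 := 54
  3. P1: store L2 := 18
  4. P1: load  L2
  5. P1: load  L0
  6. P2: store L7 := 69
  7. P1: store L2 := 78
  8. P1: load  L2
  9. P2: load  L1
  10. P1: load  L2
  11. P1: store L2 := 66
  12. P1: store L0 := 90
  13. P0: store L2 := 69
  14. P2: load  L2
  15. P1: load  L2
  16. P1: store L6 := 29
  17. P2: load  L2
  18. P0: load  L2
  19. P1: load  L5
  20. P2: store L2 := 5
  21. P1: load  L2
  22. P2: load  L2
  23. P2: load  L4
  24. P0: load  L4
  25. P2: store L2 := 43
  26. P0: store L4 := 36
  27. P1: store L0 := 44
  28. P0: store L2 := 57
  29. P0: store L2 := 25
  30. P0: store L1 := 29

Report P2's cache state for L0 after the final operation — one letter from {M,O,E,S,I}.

state = I

[1] P2: store L5 := 32 | P0:I, P1:I, P2:M(32) | bus: BusRdX
[2] P1: store L2 := 54 | P0:I, P1:M(54), P2:I | bus: BusRdX
[3] P1: store L2 := 18 | P0:I, P1:M(18), P2:I | bus: none
[4] P1: load  L2 | P0:I, P1:M(18), P2:I | bus: none
[5] P1: load  L0 | P0:I, P1:E(30), P2:I | bus: BusRd
[6] P2: store L7 := 69 | P0:I, P1:I, P2:M(69) | bus: BusRdX
[7] P1: store L2 := 78 | P0:I, P1:M(78), P2:I | bus: none
[8] P1: load  L2 | P0:I, P1:M(78), P2:I | bus: none
[9] P2: load  L1 | P0:I, P1:I, P2:E(0) | bus: BusRd
[10] P1: load  L2 | P0:I, P1:M(78), P2:I | bus: none
[11] P1: store L2 := 66 | P0:I, P1:M(66), P2:I | bus: none
[12] P1: store L0 := 90 | P0:I, P1:M(90), P2:I | bus: none
[13] P0: store L2 := 69 | P0:M(69), P1:I, P2:I | bus: BusRdX,Flush
[14] P2: load  L2 | P0:O(69), P1:I, P2:S(69) | bus: BusRd
[15] P1: load  L2 | P0:O(69), P1:S(69), P2:S(69) | bus: BusRd
[16] P1: store L6 := 29 | P0:I, P1:M(29), P2:I | bus: BusRdX
[17] P2: load  L2 | P0:O(69), P1:S(69), P2:S(69) | bus: none
[18] P0: load  L2 | P0:O(69), P1:S(69), P2:S(69) | bus: none
[19] P1: load  L5 | P0:I, P1:S(32), P2:O(32) | bus: BusRd
[20] P2: store L2 := 5 | P0:I, P1:I, P2:M(5) | bus: BusUpgr,Flush
[21] P1: load  L2 | P0:I, P1:S(5), P2:O(5) | bus: BusRd
[22] P2: load  L2 | P0:I, P1:S(5), P2:O(5) | bus: none
[23] P2: load  L4 | P0:I, P1:I, P2:E(80) | bus: BusRd
[24] P0: load  L4 | P0:S(80), P1:I, P2:S(80) | bus: BusRd
[25] P2: store L2 := 43 | P0:I, P1:I, P2:M(43) | bus: BusUpgr
[26] P0: store L4 := 36 | P0:M(36), P1:I, P2:I | bus: BusUpgr
[27] P1: store L0 := 44 | P0:I, P1:M(44), P2:I | bus: none
[28] P0: store L2 := 57 | P0:M(57), P1:I, P2:I | bus: BusRdX,Flush
[29] P0: store L2 := 25 | P0:M(25), P1:I, P2:I | bus: none
[30] P0: store L1 := 29 | P0:M(29), P1:I, P2:I | bus: BusRdX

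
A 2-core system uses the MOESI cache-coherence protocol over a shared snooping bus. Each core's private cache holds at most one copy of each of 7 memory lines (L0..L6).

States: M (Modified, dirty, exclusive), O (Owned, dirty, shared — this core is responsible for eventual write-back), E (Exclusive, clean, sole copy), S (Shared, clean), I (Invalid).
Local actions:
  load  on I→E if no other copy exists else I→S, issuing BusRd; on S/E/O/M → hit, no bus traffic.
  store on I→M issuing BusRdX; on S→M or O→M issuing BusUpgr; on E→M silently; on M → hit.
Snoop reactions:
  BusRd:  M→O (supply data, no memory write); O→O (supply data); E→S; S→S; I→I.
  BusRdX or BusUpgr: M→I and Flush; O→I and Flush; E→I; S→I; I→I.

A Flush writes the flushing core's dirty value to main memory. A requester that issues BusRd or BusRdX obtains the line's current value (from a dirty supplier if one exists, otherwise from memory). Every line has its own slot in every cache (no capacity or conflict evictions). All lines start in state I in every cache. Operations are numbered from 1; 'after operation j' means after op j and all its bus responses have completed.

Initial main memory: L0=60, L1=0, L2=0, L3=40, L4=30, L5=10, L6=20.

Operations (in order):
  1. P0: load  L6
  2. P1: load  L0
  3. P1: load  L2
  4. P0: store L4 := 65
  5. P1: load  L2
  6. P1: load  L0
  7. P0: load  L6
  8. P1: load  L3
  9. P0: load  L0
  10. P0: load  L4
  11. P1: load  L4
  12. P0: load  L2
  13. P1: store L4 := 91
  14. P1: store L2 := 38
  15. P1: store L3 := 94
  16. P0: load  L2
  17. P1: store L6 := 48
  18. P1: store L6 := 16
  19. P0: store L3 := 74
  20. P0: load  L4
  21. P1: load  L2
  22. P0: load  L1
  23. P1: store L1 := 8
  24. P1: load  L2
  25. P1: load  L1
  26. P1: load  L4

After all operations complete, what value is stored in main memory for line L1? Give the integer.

[1] P0: load  L6 | P0:E(20), P1:I | bus: BusRd
[2] P1: load  L0 | P0:I, P1:E(60) | bus: BusRd
[3] P1: load  L2 | P0:I, P1:E(0) | bus: BusRd
[4] P0: store L4 := 65 | P0:M(65), P1:I | bus: BusRdX
[5] P1: load  L2 | P0:I, P1:E(0) | bus: none
[6] P1: load  L0 | P0:I, P1:E(60) | bus: none
[7] P0: load  L6 | P0:E(20), P1:I | bus: none
[8] P1: load  L3 | P0:I, P1:E(40) | bus: BusRd
[9] P0: load  L0 | P0:S(60), P1:S(60) | bus: BusRd
[10] P0: load  L4 | P0:M(65), P1:I | bus: none
[11] P1: load  L4 | P0:O(65), P1:S(65) | bus: BusRd
[12] P0: load  L2 | P0:S(0), P1:S(0) | bus: BusRd
[13] P1: store L4 := 91 | P0:I, P1:M(91) | bus: BusUpgr,Flush
[14] P1: store L2 := 38 | P0:I, P1:M(38) | bus: BusUpgr
[15] P1: store L3 := 94 | P0:I, P1:M(94) | bus: none
[16] P0: load  L2 | P0:S(38), P1:O(38) | bus: BusRd
[17] P1: store L6 := 48 | P0:I, P1:M(48) | bus: BusRdX
[18] P1: store L6 := 16 | P0:I, P1:M(16) | bus: none
[19] P0: store L3 := 74 | P0:M(74), P1:I | bus: BusRdX,Flush
[20] P0: load  L4 | P0:S(91), P1:O(91) | bus: BusRd
[21] P1: load  L2 | P0:S(38), P1:O(38) | bus: none
[22] P0: load  L1 | P0:E(0), P1:I | bus: BusRd
[23] P1: store L1 := 8 | P0:I, P1:M(8) | bus: BusRdX
[24] P1: load  L2 | P0:S(38), P1:O(38) | bus: none
[25] P1: load  L1 | P0:I, P1:M(8) | bus: none
[26] P1: load  L4 | P0:S(91), P1:O(91) | bus: none

memory[L1] = 0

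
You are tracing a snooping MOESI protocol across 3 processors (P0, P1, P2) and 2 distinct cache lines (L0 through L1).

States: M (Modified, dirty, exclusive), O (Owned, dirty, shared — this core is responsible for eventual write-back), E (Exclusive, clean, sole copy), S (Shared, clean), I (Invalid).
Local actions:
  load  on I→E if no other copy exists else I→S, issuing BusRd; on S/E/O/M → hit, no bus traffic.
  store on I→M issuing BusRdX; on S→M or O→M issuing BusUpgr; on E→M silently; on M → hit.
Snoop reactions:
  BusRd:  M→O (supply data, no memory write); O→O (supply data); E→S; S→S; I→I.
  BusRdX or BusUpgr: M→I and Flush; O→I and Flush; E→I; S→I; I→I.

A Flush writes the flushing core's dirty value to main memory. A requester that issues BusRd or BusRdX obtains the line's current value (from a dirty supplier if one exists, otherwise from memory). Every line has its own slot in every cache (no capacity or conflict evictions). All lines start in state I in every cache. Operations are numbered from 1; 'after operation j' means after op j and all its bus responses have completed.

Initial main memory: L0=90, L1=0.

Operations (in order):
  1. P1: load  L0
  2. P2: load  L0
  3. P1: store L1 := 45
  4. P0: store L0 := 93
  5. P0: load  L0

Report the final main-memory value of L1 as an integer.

memory[L1] = 0

  op1 P1: load  L0 → I/E/I on L0; bus BusRd; mem=90
  op2 P2: load  L0 → I/S/S on L0; bus BusRd; mem=90
  op3 P1: store L1 := 45 → I/M/I on L1; bus BusRdX; mem=0
  op4 P0: store L0 := 93 → M/I/I on L0; bus BusRdX; mem=90
  op5 P0: load  L0 → M/I/I on L0; bus (none); mem=90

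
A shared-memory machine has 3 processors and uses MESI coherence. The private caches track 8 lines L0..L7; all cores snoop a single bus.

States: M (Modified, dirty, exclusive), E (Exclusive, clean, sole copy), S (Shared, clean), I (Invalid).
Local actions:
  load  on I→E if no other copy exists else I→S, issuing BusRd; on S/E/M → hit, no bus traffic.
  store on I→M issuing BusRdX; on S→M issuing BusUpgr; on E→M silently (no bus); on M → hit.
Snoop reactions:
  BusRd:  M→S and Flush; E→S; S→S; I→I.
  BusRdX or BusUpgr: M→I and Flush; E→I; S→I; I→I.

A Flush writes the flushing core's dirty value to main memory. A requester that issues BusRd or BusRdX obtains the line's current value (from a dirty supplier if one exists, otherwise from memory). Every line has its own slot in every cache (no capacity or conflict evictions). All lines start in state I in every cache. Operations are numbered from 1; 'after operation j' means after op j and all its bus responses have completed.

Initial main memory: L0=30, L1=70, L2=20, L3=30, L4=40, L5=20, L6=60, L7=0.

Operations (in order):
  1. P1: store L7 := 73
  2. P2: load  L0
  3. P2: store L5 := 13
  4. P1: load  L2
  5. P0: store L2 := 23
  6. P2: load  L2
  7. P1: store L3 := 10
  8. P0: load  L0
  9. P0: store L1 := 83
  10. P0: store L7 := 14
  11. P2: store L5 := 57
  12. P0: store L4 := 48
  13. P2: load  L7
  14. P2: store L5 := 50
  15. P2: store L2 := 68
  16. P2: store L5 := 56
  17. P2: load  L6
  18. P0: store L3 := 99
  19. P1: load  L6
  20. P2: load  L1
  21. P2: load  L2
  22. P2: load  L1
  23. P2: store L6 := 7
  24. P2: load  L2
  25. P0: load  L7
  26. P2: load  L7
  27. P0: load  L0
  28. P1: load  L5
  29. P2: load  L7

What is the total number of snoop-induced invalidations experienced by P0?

invalidations = 1

step 1: P1: store L7 := 73  ⟶  IMI  (L7)  txn=BusRdX  M[L7]=0
step 2: P2: load  L0  ⟶  IIE  (L0)  txn=BusRd  M[L0]=30
step 3: P2: store L5 := 13  ⟶  IIM  (L5)  txn=BusRdX  M[L5]=20
step 4: P1: load  L2  ⟶  IEI  (L2)  txn=BusRd  M[L2]=20
step 5: P0: store L2 := 23  ⟶  MII  (L2)  txn=BusRdX  M[L2]=20
step 6: P2: load  L2  ⟶  SIS  (L2)  txn=BusRd+Flush  M[L2]=23
step 7: P1: store L3 := 10  ⟶  IMI  (L3)  txn=BusRdX  M[L3]=30
step 8: P0: load  L0  ⟶  SIS  (L0)  txn=BusRd  M[L0]=30
step 9: P0: store L1 := 83  ⟶  MII  (L1)  txn=BusRdX  M[L1]=70
step 10: P0: store L7 := 14  ⟶  MII  (L7)  txn=BusRdX+Flush  M[L7]=73
step 11: P2: store L5 := 57  ⟶  IIM  (L5)  txn=∅  M[L5]=20
step 12: P0: store L4 := 48  ⟶  MII  (L4)  txn=BusRdX  M[L4]=40
step 13: P2: load  L7  ⟶  SIS  (L7)  txn=BusRd+Flush  M[L7]=14
step 14: P2: store L5 := 50  ⟶  IIM  (L5)  txn=∅  M[L5]=20
step 15: P2: store L2 := 68  ⟶  IIM  (L2)  txn=BusUpgr  M[L2]=23
step 16: P2: store L5 := 56  ⟶  IIM  (L5)  txn=∅  M[L5]=20
step 17: P2: load  L6  ⟶  IIE  (L6)  txn=BusRd  M[L6]=60
step 18: P0: store L3 := 99  ⟶  MII  (L3)  txn=BusRdX+Flush  M[L3]=10
step 19: P1: load  L6  ⟶  ISS  (L6)  txn=BusRd  M[L6]=60
step 20: P2: load  L1  ⟶  SIS  (L1)  txn=BusRd+Flush  M[L1]=83
step 21: P2: load  L2  ⟶  IIM  (L2)  txn=∅  M[L2]=23
step 22: P2: load  L1  ⟶  SIS  (L1)  txn=∅  M[L1]=83
step 23: P2: store L6 := 7  ⟶  IIM  (L6)  txn=BusUpgr  M[L6]=60
step 24: P2: load  L2  ⟶  IIM  (L2)  txn=∅  M[L2]=23
step 25: P0: load  L7  ⟶  SIS  (L7)  txn=∅  M[L7]=14
step 26: P2: load  L7  ⟶  SIS  (L7)  txn=∅  M[L7]=14
step 27: P0: load  L0  ⟶  SIS  (L0)  txn=∅  M[L0]=30
step 28: P1: load  L5  ⟶  ISS  (L5)  txn=BusRd+Flush  M[L5]=56
step 29: P2: load  L7  ⟶  SIS  (L7)  txn=∅  M[L7]=14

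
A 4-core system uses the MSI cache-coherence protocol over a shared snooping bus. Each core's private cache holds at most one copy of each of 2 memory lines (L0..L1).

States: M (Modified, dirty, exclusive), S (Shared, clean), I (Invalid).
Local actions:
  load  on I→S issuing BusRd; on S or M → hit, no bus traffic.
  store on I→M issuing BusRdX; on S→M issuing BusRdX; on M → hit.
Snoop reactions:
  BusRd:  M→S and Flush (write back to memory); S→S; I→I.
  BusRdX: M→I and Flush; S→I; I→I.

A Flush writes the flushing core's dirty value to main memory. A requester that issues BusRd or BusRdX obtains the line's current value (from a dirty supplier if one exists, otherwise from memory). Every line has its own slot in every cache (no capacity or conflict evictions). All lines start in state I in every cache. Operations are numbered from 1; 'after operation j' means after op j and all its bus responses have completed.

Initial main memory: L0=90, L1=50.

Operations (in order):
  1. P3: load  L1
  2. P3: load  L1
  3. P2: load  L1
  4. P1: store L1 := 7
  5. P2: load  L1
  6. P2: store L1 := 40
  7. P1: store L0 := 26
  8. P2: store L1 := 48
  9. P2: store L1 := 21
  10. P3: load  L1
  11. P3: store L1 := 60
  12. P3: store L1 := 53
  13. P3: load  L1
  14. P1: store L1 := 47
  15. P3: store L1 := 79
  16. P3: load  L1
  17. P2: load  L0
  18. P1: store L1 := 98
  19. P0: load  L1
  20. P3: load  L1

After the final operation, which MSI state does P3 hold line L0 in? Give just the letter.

step 1: P3: load  L1  ⟶  IIIS  (L1)  txn=BusRd  M[L1]=50
step 2: P3: load  L1  ⟶  IIIS  (L1)  txn=∅  M[L1]=50
step 3: P2: load  L1  ⟶  IISS  (L1)  txn=BusRd  M[L1]=50
step 4: P1: store L1 := 7  ⟶  IMII  (L1)  txn=BusRdX  M[L1]=50
step 5: P2: load  L1  ⟶  ISSI  (L1)  txn=BusRd+Flush  M[L1]=7
step 6: P2: store L1 := 40  ⟶  IIMI  (L1)  txn=BusRdX  M[L1]=7
step 7: P1: store L0 := 26  ⟶  IMII  (L0)  txn=BusRdX  M[L0]=90
step 8: P2: store L1 := 48  ⟶  IIMI  (L1)  txn=∅  M[L1]=7
step 9: P2: store L1 := 21  ⟶  IIMI  (L1)  txn=∅  M[L1]=7
step 10: P3: load  L1  ⟶  IISS  (L1)  txn=BusRd+Flush  M[L1]=21
step 11: P3: store L1 := 60  ⟶  IIIM  (L1)  txn=BusRdX  M[L1]=21
step 12: P3: store L1 := 53  ⟶  IIIM  (L1)  txn=∅  M[L1]=21
step 13: P3: load  L1  ⟶  IIIM  (L1)  txn=∅  M[L1]=21
step 14: P1: store L1 := 47  ⟶  IMII  (L1)  txn=BusRdX+Flush  M[L1]=53
step 15: P3: store L1 := 79  ⟶  IIIM  (L1)  txn=BusRdX+Flush  M[L1]=47
step 16: P3: load  L1  ⟶  IIIM  (L1)  txn=∅  M[L1]=47
step 17: P2: load  L0  ⟶  ISSI  (L0)  txn=BusRd+Flush  M[L0]=26
step 18: P1: store L1 := 98  ⟶  IMII  (L1)  txn=BusRdX+Flush  M[L1]=79
step 19: P0: load  L1  ⟶  SSII  (L1)  txn=BusRd+Flush  M[L1]=98
step 20: P3: load  L1  ⟶  SSIS  (L1)  txn=BusRd  M[L1]=98

state = I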